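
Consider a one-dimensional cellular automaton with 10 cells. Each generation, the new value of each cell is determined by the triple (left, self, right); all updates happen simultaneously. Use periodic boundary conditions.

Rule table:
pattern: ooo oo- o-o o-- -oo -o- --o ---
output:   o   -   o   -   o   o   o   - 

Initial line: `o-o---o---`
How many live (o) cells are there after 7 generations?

6

generation 1: ooo--oo--o
generation 2: oo--oo--oo
generation 3: o--oo--ooo
generation 4: --oo--oooo
generation 5: -oo--oooo-
generation 6: oo--oooo--
generation 7: o--oooo--o
count of o: 6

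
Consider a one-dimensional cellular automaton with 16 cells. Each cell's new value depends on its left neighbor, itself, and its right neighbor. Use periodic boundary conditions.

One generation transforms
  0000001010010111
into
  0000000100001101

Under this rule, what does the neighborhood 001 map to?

At position 5 the neighborhood is 001; the next row has 0 there.

0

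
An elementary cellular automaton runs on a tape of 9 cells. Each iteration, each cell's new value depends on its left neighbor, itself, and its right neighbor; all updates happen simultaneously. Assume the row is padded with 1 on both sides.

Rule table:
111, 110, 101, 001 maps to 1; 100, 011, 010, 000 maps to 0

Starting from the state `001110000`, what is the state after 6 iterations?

010110001
101010010
110100101
111001010
111010101
111101010

111101010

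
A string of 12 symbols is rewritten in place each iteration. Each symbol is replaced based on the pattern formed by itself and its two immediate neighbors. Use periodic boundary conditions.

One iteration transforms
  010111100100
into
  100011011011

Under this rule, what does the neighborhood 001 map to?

1

At position 0 the neighborhood is 001; the next row has 1 there.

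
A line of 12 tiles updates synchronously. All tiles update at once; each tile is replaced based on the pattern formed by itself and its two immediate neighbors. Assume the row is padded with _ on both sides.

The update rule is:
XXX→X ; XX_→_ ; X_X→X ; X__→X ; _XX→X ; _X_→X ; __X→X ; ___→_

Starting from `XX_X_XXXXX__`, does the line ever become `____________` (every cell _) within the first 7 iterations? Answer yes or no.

X_XXXXXXX_X_
XXXXXXXX_XXX
XXXXXXX_XXX_
XXXXXX_XXX_X
XXXXX_XXX_XX
XXXX_XXX_XX_
XXX_XXX_XX_X
iteration 7 is XXX_XXX_XX_X, still not uniform _

no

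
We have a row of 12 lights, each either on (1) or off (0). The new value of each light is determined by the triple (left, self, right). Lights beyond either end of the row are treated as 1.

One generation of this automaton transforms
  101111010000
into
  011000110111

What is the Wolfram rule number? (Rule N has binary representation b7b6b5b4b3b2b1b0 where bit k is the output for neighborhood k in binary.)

position 3: 111 → 0  (bit 7 = 0)
position 0: 110 → 0  (bit 6 = 0)
position 1: 101 → 1  (bit 5 = 1)
position 8: 100 → 0  (bit 4 = 0)
position 2: 011 → 1  (bit 3 = 1)
position 7: 010 → 1  (bit 2 = 1)
position 11: 001 → 1  (bit 1 = 1)
position 9: 000 → 1  (bit 0 = 1)
bits b7..b0 = 00101111 = 47

47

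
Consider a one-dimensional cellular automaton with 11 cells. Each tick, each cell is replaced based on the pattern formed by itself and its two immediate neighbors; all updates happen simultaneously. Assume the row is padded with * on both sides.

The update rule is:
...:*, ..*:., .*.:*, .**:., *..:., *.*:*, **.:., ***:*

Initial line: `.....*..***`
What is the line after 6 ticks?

*..*.**.*.*

.***.*...**
*.*.**.*..*
.***..**...
*.*......*.
.**.****.**
*..*.**.*.*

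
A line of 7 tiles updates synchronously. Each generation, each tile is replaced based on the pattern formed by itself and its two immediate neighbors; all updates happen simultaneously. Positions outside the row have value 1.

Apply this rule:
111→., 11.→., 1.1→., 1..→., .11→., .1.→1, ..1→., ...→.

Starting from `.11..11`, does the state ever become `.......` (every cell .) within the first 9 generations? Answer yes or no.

generation 1: .......
all cells are . at generation 1

yes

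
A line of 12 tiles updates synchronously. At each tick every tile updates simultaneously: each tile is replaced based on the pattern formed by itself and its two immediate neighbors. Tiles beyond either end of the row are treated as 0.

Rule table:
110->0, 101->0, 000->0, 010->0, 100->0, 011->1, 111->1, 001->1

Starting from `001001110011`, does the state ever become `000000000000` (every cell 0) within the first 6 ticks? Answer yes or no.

no

010011100110
100111001100
001110011000
011100110000
111001100000
110011000000
tick 6 is 110011000000, still not uniform 0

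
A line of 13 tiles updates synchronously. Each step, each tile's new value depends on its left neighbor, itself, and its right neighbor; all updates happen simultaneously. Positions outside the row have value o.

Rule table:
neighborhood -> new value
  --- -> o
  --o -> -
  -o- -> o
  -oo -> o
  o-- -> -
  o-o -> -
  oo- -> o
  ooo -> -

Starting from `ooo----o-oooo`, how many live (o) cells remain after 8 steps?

6

step 1: --o-oo-o-o---
step 2: --o-oo-o-o-o-
step 3: --o-oo-o-o-o-  (fixed point — unchanged through step 8)
count of o: 6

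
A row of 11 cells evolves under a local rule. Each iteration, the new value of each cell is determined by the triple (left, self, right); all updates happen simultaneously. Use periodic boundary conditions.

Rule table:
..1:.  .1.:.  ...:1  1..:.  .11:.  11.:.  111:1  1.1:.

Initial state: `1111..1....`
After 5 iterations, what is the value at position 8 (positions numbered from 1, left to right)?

.11.....11.
....111....
111..1..111
11.......11
1..11111..1
position 8 holds 1

1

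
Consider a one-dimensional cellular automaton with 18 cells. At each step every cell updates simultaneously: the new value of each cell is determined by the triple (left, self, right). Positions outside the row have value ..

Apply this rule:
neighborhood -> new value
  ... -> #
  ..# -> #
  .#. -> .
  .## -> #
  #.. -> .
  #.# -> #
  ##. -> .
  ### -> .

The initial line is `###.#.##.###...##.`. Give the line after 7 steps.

#.##..##..##..##..

#..#.##.##...###..
..#.##.##..###...#
##.##.##..##...##.
#.##.##..##..###..
.##.##..##..##...#
##.##..##..##..##.
#.##..##..##..##..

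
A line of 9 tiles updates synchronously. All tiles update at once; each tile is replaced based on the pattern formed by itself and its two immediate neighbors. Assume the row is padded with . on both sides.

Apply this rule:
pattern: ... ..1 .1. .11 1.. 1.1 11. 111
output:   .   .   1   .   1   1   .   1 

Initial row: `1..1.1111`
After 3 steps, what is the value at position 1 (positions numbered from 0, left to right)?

11.11.11.
..1..1..1
..11.11.1
position 1 holds .

.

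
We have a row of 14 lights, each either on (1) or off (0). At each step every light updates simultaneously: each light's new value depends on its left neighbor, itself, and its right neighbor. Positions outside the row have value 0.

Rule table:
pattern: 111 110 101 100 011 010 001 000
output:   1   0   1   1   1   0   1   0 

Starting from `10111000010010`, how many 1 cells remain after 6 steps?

01110100101101
11101011011010
11010110110101
10101101101010
01011011010101
10110110101010
count of 1: 8

8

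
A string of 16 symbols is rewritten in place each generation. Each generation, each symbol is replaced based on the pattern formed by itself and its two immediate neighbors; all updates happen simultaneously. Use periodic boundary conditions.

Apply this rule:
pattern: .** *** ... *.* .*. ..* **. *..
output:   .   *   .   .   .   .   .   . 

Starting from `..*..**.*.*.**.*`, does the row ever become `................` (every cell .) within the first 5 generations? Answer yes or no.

................
all cells are . at generation 1

yes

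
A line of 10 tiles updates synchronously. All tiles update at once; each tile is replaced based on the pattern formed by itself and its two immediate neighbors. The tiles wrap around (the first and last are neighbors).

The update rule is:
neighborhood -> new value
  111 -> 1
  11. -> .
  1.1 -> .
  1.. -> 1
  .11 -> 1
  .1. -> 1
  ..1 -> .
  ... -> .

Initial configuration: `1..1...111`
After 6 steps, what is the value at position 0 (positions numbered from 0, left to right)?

.

step 1: .1.11..111
step 2: .1.1.1.11.
step 3: .1.1.1.1.1
step 4: .1.1.1.1.1  (fixed point — unchanged through step 6)
position 0 holds .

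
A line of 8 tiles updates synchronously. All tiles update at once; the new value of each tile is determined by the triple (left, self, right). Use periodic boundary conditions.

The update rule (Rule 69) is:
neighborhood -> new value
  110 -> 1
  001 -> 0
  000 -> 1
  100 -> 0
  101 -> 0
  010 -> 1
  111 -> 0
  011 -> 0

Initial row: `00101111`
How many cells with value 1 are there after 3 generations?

00100001
00101101
00100101
count of 1: 3

3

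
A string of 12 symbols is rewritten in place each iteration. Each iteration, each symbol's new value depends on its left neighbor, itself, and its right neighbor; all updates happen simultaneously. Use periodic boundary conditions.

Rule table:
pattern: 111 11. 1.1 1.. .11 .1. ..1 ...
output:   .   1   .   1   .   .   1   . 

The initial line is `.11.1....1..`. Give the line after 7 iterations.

iteration 1: 1.1..1..1.1.
iteration 2: ...11.11....
iteration 3: ..1.1..11...
iteration 4: .1...11.11..
iteration 5: 1.1.1.1..11.
iteration 6: .......11.1.
iteration 7: ......1.1..1

......1.1..1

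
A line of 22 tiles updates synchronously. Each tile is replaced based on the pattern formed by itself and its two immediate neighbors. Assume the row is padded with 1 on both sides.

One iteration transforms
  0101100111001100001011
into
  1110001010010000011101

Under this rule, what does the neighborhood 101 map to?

At position 0 the neighborhood is 101; the next row has 1 there.

1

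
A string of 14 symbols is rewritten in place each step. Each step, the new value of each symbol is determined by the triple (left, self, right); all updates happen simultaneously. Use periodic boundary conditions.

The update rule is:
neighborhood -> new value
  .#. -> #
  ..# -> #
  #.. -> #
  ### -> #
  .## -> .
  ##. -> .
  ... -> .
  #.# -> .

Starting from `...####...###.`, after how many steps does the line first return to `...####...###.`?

..#.##.#.#.#.#
###....#.#.#.#
##.#..##.#.#..
...###...#.###
#.#.#.#.##..#.
#.#.#.#...###.
#.#.#.##.#.#..
#.#.#....#.###
..#.##..##..##
###...##..##..
.#.#.#..##..##
.#.#.###..##..
##.#..#.##..#.
...####...###.

14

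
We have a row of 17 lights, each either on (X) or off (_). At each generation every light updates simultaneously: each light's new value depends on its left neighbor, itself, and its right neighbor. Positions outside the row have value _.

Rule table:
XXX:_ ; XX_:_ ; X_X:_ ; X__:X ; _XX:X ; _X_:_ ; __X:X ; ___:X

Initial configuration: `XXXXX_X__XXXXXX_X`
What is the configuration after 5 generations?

__X______XXX_____

X______XXX_______
_XXXXXXX__XXXXXXX
XX______XXX______
X_XXXXXXX__XXXXXX
__X______XXX_____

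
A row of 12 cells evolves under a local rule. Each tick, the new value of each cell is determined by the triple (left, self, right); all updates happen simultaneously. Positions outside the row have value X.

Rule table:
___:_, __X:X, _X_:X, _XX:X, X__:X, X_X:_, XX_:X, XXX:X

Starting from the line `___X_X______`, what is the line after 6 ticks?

X_XX_XXXXXXX

X_XX_XX____X
X_XX_XXX__XX
X_XX_XXXXXXX
X_XX_XXXXXXX  (fixed point — unchanged through tick 6)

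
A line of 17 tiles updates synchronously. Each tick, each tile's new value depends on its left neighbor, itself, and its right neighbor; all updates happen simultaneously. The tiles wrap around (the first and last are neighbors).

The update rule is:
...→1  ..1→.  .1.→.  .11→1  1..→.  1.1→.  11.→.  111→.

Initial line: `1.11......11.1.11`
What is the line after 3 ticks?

..11...1111.1..1.

tick 1: ..1..1111.1....1.
tick 2: 1....1......11...
tick 3: ..11...1111.1..1.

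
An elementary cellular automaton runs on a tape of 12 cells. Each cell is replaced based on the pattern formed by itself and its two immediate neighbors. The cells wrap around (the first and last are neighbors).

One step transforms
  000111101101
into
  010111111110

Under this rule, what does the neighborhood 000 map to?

At position 1 the neighborhood is 000; the next row has 1 there.

1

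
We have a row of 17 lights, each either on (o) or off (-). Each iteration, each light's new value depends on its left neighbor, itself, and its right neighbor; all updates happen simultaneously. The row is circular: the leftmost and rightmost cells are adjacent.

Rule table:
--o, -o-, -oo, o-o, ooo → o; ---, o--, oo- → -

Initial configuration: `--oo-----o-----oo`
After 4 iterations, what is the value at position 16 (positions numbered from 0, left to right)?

o

-oo-----oo----oo-
oo-----oo----oo--
o-----oo----oo--o
-----oo----oo--oo
position 16 holds o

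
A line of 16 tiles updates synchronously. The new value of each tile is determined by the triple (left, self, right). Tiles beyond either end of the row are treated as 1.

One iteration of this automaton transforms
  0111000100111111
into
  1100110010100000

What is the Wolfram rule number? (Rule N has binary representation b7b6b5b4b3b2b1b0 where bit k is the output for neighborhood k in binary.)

57

position 2: 111 → 0  (bit 7 = 0)
position 3: 110 → 0  (bit 6 = 0)
position 0: 101 → 1  (bit 5 = 1)
position 4: 100 → 1  (bit 4 = 1)
position 1: 011 → 1  (bit 3 = 1)
position 7: 010 → 0  (bit 2 = 0)
position 6: 001 → 0  (bit 1 = 0)
position 5: 000 → 1  (bit 0 = 1)
bits b7..b0 = 00111001 = 57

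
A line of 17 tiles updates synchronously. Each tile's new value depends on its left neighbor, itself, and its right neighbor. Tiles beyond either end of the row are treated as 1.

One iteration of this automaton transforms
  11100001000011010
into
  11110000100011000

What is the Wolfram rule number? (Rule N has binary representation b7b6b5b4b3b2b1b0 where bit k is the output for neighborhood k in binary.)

216

position 0: 111 → 1  (bit 7 = 1)
position 2: 110 → 1  (bit 6 = 1)
position 14: 101 → 0  (bit 5 = 0)
position 3: 100 → 1  (bit 4 = 1)
position 12: 011 → 1  (bit 3 = 1)
position 7: 010 → 0  (bit 2 = 0)
position 6: 001 → 0  (bit 1 = 0)
position 4: 000 → 0  (bit 0 = 0)
bits b7..b0 = 11011000 = 216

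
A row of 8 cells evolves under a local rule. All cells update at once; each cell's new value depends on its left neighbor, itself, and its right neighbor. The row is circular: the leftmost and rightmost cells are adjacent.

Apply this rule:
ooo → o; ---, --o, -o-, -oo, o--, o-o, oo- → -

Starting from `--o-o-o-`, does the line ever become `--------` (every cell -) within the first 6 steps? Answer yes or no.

--------
all cells are - at step 1

yes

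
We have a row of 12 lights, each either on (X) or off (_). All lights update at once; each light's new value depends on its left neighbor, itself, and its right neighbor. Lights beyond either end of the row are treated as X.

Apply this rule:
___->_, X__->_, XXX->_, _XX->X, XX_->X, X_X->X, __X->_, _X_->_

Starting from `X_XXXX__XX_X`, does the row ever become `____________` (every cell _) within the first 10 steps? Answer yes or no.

step 1: XXX__X__XXXX
step 2: __X_____X___
step 3: ____________
all cells are _ at step 3

yes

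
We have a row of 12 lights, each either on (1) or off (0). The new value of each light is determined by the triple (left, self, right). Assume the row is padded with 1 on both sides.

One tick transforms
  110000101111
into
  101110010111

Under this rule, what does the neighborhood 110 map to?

0

At position 1 the neighborhood is 110; the next row has 0 there.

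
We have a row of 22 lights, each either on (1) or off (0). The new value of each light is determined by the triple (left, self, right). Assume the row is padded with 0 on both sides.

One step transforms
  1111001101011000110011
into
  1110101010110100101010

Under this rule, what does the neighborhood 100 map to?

1

At position 4 the neighborhood is 100; the next row has 1 there.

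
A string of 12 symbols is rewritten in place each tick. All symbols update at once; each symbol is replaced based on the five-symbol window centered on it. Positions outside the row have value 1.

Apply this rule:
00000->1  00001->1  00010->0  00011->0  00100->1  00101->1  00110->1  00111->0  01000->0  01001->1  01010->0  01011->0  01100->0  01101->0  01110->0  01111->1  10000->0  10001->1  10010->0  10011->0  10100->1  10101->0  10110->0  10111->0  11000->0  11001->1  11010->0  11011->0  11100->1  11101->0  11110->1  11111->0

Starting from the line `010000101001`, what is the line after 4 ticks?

010010101100
011010000010
000010011010
001011010000

001011010000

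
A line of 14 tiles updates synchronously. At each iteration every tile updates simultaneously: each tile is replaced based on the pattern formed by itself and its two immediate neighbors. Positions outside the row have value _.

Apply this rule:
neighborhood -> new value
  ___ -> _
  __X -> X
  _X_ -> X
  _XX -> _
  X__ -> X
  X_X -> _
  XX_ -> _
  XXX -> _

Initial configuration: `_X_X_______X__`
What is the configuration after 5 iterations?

XX_XX_____XXX_
_____X___X___X
____XXX_XXX_XX
___X__________
__XXX_________

__XXX_________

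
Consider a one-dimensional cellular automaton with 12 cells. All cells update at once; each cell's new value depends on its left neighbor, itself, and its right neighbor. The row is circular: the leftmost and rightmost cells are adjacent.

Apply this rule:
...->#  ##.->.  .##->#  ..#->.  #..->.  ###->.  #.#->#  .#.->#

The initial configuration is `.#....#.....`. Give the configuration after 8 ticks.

####..##.#.#

.#.##.#.####
####.####...
#...##....#.
#.#.#..##.##
.####..#.##.
.#.....###..
.#.###.#...#
####..##.#.#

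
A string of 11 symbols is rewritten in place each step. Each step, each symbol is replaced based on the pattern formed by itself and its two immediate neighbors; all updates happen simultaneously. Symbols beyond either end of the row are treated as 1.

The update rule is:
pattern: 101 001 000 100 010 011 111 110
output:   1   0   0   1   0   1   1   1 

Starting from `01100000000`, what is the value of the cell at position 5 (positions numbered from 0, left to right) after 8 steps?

1

11110000000
11111000000
11111100000
11111110000
11111111000
11111111100
11111111110
11111111111
position 5 holds 1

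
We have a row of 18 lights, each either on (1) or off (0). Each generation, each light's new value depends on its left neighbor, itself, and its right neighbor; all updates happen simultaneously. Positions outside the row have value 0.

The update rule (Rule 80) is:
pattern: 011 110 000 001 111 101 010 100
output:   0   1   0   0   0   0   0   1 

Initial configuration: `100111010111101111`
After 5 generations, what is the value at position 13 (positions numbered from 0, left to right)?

generation 1: 010001000000100001
generation 2: 001000100000010000
generation 3: 000100010000001000
generation 4: 000010001000000100
generation 5: 000001000100000010
position 13 holds 0

0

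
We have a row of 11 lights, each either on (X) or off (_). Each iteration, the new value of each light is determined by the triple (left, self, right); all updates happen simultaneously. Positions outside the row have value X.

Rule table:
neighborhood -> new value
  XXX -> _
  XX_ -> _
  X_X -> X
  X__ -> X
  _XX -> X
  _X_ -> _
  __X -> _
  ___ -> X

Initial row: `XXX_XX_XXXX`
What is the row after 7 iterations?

___XX_XX___
XX_X_XX_XX_
__X_XX_XX_X
X__XX_XX_XX
_X_X_XX_XX_
X_X_XX_XX_X
_X_XX_XX_XX

_X_XX_XX_XX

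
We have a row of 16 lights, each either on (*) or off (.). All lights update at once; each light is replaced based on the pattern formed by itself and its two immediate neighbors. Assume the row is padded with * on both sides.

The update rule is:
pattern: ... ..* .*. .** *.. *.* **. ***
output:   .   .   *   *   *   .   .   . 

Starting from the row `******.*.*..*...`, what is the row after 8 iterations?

.*.*.*.*.*..*.*.

.......*.**.**..
*......*.*..*.*.
.*.....*.**.*.*.
.**....*.*..*.*.
.*.*...*.**.*.*.
.*.**..*.*..*.*.
.*.*.*.*.**.*.*.
.*.*.*.*.*..*.*.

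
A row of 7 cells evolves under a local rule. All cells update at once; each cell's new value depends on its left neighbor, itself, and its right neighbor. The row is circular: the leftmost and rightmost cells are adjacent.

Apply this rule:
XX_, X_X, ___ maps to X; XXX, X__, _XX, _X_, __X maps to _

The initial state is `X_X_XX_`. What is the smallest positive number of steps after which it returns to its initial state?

7

_X_X_XX
X_X_X_X
XX_X_X_
_XX_X_X
X_XX_X_
_X_XX_X
X_X_XX_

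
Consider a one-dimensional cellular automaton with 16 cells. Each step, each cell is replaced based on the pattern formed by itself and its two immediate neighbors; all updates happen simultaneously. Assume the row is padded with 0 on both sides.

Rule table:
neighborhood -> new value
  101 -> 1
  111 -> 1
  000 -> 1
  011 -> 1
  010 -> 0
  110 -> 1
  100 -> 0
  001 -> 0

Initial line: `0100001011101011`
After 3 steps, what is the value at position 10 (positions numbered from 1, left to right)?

0001100111110111
1101100111111111
1111100111111111
position 10 holds 1

1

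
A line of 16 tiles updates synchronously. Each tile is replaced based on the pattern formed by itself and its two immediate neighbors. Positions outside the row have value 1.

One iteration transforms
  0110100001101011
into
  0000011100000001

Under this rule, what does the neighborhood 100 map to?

At position 5 the neighborhood is 100; the next row has 1 there.

1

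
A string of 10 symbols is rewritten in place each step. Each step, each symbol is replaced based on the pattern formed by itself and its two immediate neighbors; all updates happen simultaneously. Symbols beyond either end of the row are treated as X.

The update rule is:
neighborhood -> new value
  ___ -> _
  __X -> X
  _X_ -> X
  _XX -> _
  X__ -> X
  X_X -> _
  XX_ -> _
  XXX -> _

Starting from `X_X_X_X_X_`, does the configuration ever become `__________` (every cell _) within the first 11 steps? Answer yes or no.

no

__X_X_X_X_
XXX_X_X_X_
____X_X_X_
X__XX_X_X_
_XX___X_X_
___X_XX_X_
X_XX____X_
____X__XX_
X__XXXX___
_XX____X_X
___X__XX__
step 11 is ___X__XX__, still not uniform _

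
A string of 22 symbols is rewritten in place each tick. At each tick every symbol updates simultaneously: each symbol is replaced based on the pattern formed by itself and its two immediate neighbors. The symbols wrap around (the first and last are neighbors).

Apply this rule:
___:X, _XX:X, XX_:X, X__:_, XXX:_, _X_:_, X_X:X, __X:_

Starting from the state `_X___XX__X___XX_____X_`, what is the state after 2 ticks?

XX__XXX_XX__XXXXX_X_XX

tick 1: ___X_XX____X_XX_XXX___
tick 2: XX__XXX_XX__XXXXX_X_XX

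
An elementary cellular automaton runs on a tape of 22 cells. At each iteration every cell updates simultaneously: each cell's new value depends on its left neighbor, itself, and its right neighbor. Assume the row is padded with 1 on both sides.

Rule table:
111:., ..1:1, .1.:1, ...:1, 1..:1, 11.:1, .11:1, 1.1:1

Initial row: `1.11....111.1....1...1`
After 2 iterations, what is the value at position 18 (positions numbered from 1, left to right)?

111111111.111111111111
........111...........
position 18 holds .

.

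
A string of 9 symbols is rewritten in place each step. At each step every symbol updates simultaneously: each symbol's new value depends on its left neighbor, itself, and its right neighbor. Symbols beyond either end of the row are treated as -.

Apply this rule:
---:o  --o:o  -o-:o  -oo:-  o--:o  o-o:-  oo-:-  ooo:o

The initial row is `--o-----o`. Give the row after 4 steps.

step 1: ooooooooo
step 2: -ooooooo-
step 3: o-ooooo-o
step 4: o--ooo--o

o--ooo--o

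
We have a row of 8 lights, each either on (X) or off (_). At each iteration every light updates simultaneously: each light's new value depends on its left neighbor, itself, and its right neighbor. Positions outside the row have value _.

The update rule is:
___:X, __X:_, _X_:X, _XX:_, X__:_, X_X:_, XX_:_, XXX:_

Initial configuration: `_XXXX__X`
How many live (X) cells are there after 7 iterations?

iteration 1: _______X
iteration 2: XXXXXX_X
iteration 3: _______X  (repeats iteration 1; period 2)
iteration 7: _______X
count of X: 1

1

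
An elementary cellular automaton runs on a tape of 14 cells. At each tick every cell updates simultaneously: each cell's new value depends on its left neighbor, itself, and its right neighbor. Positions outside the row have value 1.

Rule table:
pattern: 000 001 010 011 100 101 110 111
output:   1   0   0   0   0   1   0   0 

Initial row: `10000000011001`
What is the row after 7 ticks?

00111111000000
00000000011110
01111111000001
10000000011100
00111111000000  (repeats tick 1; period 4)
tick 7: 01111111000001

01111111000001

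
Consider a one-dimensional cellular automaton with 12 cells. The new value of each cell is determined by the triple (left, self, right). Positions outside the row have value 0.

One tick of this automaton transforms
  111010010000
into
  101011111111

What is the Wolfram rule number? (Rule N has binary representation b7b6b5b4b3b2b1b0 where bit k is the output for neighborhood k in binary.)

95

position 1: 111 → 0  (bit 7 = 0)
position 2: 110 → 1  (bit 6 = 1)
position 3: 101 → 0  (bit 5 = 0)
position 5: 100 → 1  (bit 4 = 1)
position 0: 011 → 1  (bit 3 = 1)
position 4: 010 → 1  (bit 2 = 1)
position 6: 001 → 1  (bit 1 = 1)
position 9: 000 → 1  (bit 0 = 1)
bits b7..b0 = 01011111 = 95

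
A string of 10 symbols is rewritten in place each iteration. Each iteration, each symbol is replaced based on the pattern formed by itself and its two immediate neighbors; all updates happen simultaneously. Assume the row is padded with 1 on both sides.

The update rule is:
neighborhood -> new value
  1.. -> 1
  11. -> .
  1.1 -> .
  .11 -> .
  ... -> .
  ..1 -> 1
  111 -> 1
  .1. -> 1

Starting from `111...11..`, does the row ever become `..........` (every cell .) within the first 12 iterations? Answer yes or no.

iteration 1: 11.1.1..11
iteration 2: 1..1.111.1
iteration 3: .111..1...
iteration 4: ..1.1111.1
iteration 5: 111..11...
iteration 6: 11.11..1.1
iteration 7: 1....111..
iteration 8: .1..1.1.11
iteration 9: .1111.1..1
iteration 10: ..11..111.
iteration 11: 11..11.1..
iteration 12: 1.11...111
iteration 12 is 1.11...111, still not uniform .

no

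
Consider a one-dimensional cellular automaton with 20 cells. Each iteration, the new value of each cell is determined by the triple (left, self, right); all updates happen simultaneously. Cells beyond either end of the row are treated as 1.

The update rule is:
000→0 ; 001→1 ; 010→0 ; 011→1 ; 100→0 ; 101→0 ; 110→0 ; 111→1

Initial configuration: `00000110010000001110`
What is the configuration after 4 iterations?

iteration 1: 00001100100000011100
iteration 2: 00011001000000111001
iteration 3: 00110010000001110011
iteration 4: 01100100000011100111

01100100000011100111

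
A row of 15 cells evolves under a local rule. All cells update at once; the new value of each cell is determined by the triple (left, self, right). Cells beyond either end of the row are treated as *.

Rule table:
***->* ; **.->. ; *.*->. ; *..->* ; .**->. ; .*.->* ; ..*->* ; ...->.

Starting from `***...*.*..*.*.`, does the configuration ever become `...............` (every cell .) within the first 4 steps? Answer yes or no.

no

**.*.**.****.*.
*..*.....**..*.
.****...*..***.
..**.*.****.*..
step 4 is ..**.*.****.*.., still not uniform .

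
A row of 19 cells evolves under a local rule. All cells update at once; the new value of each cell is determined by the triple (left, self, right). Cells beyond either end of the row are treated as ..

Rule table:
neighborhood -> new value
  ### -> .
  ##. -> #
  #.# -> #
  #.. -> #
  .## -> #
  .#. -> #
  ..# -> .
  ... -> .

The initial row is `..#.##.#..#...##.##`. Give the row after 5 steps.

..#######.##..#####
..#.....#####.#...#
..##....#...####..#
..###...##..#..##.#
..#.##..###.##.####

..#.##..###.##.####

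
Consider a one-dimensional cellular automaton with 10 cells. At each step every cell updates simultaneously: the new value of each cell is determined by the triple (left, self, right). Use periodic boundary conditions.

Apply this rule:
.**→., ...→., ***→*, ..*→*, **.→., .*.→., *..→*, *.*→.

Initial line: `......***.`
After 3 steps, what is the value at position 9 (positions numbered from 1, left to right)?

.....*.*.*
*...*.....
.*.*.*...*
position 9 holds .

.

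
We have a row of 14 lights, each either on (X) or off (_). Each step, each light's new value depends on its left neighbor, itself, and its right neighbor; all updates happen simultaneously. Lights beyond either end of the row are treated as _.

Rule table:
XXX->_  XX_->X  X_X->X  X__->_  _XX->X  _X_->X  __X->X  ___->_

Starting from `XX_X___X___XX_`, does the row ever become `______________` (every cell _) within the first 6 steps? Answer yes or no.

step 1: XXXX__XX__XXX_
step 2: X__X_XXX_XX_X_
step 3: X_XXXX_XXXXXX_
step 4: XXX__XXX____X_
step 5: X_X_XX_X___XX_
step 6: XXXXXXXX__XXX_
step 6 is XXXXXXXX__XXX_, still not uniform _

no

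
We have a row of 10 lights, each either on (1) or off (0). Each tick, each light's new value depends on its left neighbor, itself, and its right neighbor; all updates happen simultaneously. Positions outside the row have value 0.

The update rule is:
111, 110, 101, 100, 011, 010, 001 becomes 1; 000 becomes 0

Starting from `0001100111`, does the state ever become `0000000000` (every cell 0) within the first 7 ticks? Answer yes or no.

no

0011111111
0111111111
1111111111
1111111111  (fixed point — unchanged through tick 7)
tick 7 is 1111111111, still not uniform 0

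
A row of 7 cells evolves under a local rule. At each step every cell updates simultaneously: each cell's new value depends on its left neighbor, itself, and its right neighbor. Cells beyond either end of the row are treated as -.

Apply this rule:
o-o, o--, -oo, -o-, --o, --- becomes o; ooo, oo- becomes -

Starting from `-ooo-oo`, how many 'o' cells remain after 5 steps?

oo--oo-
o-ooo-o
ooo--oo
o--ooo-
oooo--o
count of o: 5

5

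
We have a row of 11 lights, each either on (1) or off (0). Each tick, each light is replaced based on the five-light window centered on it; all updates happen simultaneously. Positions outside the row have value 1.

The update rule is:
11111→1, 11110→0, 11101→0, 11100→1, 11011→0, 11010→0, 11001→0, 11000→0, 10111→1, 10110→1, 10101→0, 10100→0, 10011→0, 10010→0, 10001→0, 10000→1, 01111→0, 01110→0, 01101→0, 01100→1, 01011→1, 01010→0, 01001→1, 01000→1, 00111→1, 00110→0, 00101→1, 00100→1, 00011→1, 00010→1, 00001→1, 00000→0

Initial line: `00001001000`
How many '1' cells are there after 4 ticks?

7

01111101101
01010001001
00001011101
01111110001
count of 1: 7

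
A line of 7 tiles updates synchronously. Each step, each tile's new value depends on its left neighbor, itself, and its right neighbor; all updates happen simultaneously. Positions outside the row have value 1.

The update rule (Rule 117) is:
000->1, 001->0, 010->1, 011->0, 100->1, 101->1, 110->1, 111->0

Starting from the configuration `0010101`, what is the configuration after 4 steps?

1001110

1011110
1100011
0111000
1001110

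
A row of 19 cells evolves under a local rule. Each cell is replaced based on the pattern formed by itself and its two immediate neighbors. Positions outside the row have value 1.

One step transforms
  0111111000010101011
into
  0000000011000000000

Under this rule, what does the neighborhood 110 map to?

0

At position 6 the neighborhood is 110; the next row has 0 there.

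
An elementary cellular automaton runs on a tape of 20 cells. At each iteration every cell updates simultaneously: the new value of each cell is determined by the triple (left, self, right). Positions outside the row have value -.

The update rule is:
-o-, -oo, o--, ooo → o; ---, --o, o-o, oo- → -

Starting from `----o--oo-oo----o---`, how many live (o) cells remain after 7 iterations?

9

iteration 1: ----oo-o--o-o---oo--
iteration 2: ----o--oo-o-oo--o-o-
iteration 3: ----oo-o--o-o-o-o-oo
iteration 4: ----o--oo-o-o-o-o-o-
iteration 5: ----oo-o--o-o-o-o-oo  (repeats iteration 3; period 2)
iteration 7: ----oo-o--o-o-o-o-oo
count of o: 9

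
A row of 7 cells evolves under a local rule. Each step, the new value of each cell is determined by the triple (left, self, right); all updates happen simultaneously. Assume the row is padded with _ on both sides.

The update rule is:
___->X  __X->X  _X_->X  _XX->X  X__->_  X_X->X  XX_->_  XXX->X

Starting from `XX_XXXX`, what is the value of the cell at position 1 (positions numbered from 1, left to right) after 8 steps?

X_XXXX_
XXXXX__
XXXX__X
XXX__XX
XX__XX_
X__XX__
X_XX__X
XXX__XX
position 1 holds X

X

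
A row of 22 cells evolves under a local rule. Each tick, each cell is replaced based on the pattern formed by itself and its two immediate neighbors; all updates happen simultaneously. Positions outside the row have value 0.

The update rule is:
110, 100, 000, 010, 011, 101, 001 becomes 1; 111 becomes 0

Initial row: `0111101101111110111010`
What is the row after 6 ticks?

1111100001111110111001

tick 1: 1100111111000011101111
tick 2: 1111100001111110111001
tick 3: 1000111111000011101111
tick 4: 1111100001111110111001  (repeats tick 2; period 2)
tick 6: 1111100001111110111001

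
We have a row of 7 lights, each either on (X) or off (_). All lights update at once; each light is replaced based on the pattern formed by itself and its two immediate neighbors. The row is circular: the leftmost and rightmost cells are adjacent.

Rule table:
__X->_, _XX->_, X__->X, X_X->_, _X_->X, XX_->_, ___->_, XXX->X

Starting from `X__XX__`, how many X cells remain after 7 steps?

2

XX___X_
__X__X_
__XX_XX
X______
XX_____
__X____
__XX___
count of X: 2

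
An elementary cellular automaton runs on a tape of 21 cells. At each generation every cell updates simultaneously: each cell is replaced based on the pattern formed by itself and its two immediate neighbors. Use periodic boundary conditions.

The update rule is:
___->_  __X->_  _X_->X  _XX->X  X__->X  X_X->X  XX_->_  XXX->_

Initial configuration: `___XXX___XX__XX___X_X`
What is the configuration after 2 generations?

X__X__X__X_X_X_X__XXX
_X_XX_XX_XXXXXXXX_X__

_X_XX_XX_XXXXXXXX_X__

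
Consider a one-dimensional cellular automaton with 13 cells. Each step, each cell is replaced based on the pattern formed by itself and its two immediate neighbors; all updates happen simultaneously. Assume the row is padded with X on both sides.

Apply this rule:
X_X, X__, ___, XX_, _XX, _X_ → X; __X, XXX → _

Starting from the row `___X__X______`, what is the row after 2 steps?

step 1: XX_XX_XXXXXX_
step 2: _XXXXXX____XX

_XXXXXX____XX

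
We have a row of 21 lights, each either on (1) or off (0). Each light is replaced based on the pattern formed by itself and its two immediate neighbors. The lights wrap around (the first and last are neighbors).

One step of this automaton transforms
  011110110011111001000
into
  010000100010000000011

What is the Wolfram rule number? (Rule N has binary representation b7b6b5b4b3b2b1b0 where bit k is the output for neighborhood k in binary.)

position 2: 111 → 0  (bit 7 = 0)
position 4: 110 → 0  (bit 6 = 0)
position 5: 101 → 0  (bit 5 = 0)
position 8: 100 → 0  (bit 4 = 0)
position 1: 011 → 1  (bit 3 = 1)
position 17: 010 → 0  (bit 2 = 0)
position 0: 001 → 0  (bit 1 = 0)
position 19: 000 → 1  (bit 0 = 1)
bits b7..b0 = 00001001 = 9

9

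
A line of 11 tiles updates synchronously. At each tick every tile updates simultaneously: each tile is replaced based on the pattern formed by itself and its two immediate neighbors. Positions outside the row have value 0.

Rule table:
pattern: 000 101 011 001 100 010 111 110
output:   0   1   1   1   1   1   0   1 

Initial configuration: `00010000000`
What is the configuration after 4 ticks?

10000011000

tick 1: 00111000000
tick 2: 01101100000
tick 3: 11111110000
tick 4: 10000011000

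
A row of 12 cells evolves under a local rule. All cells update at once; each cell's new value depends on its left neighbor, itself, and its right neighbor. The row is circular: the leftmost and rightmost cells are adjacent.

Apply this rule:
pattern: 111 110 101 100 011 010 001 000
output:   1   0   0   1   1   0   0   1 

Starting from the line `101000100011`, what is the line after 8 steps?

011001111110

step 1: 000110011011
step 2: 110101010010
step 3: 100000001000
step 4: 011111100110
step 5: 011111010101
step 6: 011110000000
step 7: 011101111111
step 8: 011001111110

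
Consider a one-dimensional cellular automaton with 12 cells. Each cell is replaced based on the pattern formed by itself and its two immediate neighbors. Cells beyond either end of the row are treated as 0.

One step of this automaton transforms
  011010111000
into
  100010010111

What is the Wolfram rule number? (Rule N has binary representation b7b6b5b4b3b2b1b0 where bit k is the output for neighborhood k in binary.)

position 7: 111 → 1  (bit 7 = 1)
position 2: 110 → 0  (bit 6 = 0)
position 3: 101 → 0  (bit 5 = 0)
position 9: 100 → 1  (bit 4 = 1)
position 1: 011 → 0  (bit 3 = 0)
position 4: 010 → 1  (bit 2 = 1)
position 0: 001 → 1  (bit 1 = 1)
position 10: 000 → 1  (bit 0 = 1)
bits b7..b0 = 10010111 = 151

151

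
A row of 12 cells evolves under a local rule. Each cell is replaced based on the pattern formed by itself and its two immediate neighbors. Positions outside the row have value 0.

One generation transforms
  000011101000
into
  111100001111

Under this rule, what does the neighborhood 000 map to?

1

At position 0 the neighborhood is 000; the next row has 1 there.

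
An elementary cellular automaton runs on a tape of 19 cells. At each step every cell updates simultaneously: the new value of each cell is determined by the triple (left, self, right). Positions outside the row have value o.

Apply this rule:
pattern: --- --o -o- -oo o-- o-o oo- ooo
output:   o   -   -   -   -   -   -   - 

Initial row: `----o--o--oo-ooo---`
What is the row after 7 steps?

-oo--------------o-

-oo--------------o-
----oooooooooooo---
-oo--------------o-  (repeats step 1; period 2)
step 7: -oo--------------o-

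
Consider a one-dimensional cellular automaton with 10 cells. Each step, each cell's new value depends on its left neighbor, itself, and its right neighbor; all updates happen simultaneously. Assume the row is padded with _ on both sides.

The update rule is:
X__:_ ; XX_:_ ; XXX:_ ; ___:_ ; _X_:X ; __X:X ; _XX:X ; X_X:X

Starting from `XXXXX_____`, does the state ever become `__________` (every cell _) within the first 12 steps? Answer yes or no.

no

step 1: X_________
step 2: X_________  (fixed point — unchanged through step 12)
step 12 is X_________, still not uniform _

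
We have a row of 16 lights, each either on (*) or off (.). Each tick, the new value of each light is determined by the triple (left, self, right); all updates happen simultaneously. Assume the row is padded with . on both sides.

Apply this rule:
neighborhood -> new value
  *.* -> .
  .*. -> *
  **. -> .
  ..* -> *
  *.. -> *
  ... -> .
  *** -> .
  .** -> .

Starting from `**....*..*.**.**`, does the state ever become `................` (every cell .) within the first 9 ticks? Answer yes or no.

..*..*****......
.****.....*.....
*....*...***....
**..***.*...*...
..**....**.***..
.*..*..*......*.
*********....***
.........*..*...
........******..
tick 9 is ........******.., still not uniform .

no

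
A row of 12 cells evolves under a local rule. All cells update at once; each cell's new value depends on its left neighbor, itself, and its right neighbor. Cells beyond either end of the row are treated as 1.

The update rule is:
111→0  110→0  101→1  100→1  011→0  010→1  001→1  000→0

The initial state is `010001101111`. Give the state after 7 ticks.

111010010000
000111111001
101000000110
011100001001
100010011110
010111100001
111000010010

111000010010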